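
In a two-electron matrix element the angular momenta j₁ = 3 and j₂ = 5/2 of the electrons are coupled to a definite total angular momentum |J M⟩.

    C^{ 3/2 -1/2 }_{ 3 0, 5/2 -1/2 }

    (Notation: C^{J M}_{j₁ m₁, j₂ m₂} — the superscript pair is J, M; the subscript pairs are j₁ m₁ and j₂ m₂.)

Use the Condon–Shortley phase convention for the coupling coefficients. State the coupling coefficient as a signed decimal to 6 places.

+√(4/35) = +0.338062

√[4·4!2!1!/8! · 3!3!2!3!1!2!] = √(144/35)
  +(−1)^1/∏(1,3,2,1,0,0)! = -1/12  (running -1/12)
  +(−1)^2/∏(2,2,1,0,1,1)! = 1/4  (running 1/6)
⟨..|..⟩ = √(144/35)·(1/6) = +0.338062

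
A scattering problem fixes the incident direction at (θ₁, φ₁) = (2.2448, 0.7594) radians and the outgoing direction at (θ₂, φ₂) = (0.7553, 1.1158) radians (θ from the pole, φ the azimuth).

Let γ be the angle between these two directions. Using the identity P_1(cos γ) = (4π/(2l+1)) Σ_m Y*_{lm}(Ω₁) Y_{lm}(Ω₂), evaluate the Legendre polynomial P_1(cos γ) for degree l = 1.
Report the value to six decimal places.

0.047549

Addition theorem: P_1(cos γ) = (4π/3) Σ_m Y*_{lm}(Ω₁) Y_{lm}(Ω₂), m = −1…1:
  m=-1: Y*=(0.195777, 0.185853)  Y=(0.104081, -0.212743)  product (0.059916, -0.022307)
  m=+0: Y*=(-0.304946, -0.000000)  Y=(0.355735, 0.000000)  product (-0.108480, -0.000000)
  m=+1: Y*=(-0.195777, 0.185853)  Y=(-0.104081, -0.212743)  product (0.059916, 0.022307)
Σ over m = (0.011351, 0.000000); ×(4π/3) → (0.047549, 0.000000). Real part: 0.047549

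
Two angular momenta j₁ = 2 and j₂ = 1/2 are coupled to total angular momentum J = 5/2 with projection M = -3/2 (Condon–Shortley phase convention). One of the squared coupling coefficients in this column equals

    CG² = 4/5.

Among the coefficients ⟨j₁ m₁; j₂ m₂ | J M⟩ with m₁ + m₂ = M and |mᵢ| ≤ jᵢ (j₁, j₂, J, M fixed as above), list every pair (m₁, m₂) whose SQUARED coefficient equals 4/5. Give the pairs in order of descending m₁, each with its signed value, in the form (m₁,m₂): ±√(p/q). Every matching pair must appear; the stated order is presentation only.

Admissible pairs with m₁+m₂ = M = -3/2: (-2,1/2), (-1,-1/2)
  (m₁,m₂)=(-1,-1/2): CG² = 4/5, CG = +√(4/5)   ← matches the target
  (m₁,m₂)=(-2,1/2): CG² = 1/5, CG = +√(1/5)
Pairs with CG² = 4/5: (-1,-1/2): +√(4/5)

(-1,-1/2): +√(4/5)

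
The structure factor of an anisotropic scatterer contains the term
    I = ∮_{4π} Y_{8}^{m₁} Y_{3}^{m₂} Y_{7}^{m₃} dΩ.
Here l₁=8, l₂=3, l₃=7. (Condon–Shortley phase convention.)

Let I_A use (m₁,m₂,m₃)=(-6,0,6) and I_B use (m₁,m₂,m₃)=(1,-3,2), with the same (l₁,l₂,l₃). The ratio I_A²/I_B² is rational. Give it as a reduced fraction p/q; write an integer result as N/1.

169/120

Same 8,3,7: normalisation and zero-m 3j drop out of the ratio.
A: Δ: 4! 12! 2! / 19! → 1/5290740; sum: t=2:+1/1916006400 t=3:−1/479001600 = -1/638668800; 3j²(8 3 7; -6 0 6) = Δ·Π!·Σ² = 117/6460  (sign +1)
B: Δ: 4! 12! 2! / 19! → 1/5290740; sum: t=0:+1/29030400 = 1/29030400; 3j²(8 3 7; 1 -3 2) = Δ·Π!·Σ² = 54/4199  (sign -1)
I_A²/I_B² = (117/6460)/(54/4199) = 169/120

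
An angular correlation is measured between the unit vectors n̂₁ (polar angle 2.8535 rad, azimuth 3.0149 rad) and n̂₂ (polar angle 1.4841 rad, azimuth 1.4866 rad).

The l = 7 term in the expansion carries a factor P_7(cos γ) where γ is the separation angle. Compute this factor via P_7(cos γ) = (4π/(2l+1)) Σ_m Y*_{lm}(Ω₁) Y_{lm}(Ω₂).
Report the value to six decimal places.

Term-by-term m-sum for l=7 (normalisation 4π/15 = 0.837758):
  m=-7: Y*=-0.000047+0.000058i  Y=-0.270717+0.404871i  product -0.000011-0.000035i
  m=-6: Y*=-0.000684+0.000650i  Y=-0.138603-0.076654i  product +0.000145-0.000038i
  m=-5: Y*=-0.005996+0.004404i  Y=-0.132811+0.296617i  product -0.000510-0.002363i
  m=-4: Y*=-0.035883+0.019919i  Y=-0.171474-0.060037i  product +0.007349-0.001261i
  m=-3: Y*=-0.148861+0.059470i  Y=-0.068706+0.266199i  product -0.005603-0.043713i
  m=-2: Y*=-0.407076+0.105413i  Y=-0.188009-0.031962i  product +0.079903-0.006808i
  m=-1: Y*=-0.613204+0.078107i  Y=-0.021489+0.254617i  product -0.006710-0.157811i
  m=+0: Y*=-0.144581-0.000000i  Y=-0.193206+0.000000i  product +0.027934+0.000000i
  m=+1: Y*=+0.613204+0.078107i  Y=+0.021489+0.254617i  product -0.006710+0.157811i
  m=+2: Y*=-0.407076-0.105413i  Y=-0.188009+0.031962i  product +0.079903+0.006808i
  m=+3: Y*=+0.148861+0.059470i  Y=+0.068706+0.266199i  product -0.005603+0.043713i
  m=+4: Y*=-0.035883-0.019919i  Y=-0.171474+0.060037i  product +0.007349+0.001261i
  m=+5: Y*=+0.005996+0.004404i  Y=+0.132811+0.296617i  product -0.000510+0.002363i
  m=+6: Y*=-0.000684-0.000650i  Y=-0.138603+0.076654i  product +0.000145+0.000038i
  m=+7: Y*=+0.000047+0.000058i  Y=+0.270717+0.404871i  product -0.000011+0.000035i
Accumulated sum +0.177059-0.000000i; after 4π/(2l+1) scaling, +0.148333-0.000000i ⇒ P_7 = 0.148333

0.148333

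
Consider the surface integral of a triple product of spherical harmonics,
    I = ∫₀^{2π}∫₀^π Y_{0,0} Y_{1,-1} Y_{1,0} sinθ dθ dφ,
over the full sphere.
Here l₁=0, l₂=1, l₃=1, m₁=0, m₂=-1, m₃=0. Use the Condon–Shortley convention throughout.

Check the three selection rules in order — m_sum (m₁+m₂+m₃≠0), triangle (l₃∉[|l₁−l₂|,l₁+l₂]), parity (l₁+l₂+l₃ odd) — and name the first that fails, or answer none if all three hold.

azimuthal sum: 0 − 1 + 0 = -1  ✗
1 ≤ 1 ≤ 1 (triangle on l)
L = 0 + 1 + 1 = 2 (even)

m_sum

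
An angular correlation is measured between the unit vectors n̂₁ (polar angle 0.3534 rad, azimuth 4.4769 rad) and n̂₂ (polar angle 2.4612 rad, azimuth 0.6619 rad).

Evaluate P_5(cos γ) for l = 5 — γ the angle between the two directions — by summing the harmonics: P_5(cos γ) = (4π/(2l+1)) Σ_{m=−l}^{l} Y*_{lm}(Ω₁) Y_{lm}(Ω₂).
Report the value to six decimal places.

Summing Y*_{l m}(θ₁,φ₁)·Y_{l m}(θ₂,φ₂) over m ∈ [−5, 5]; prefactor 4π/(2·5+1) = 1.142397:
  [-5]  conj(Y_{5,-5})(Ω₁) = -0.002129-0.000883i ; Y_{5,-5}(Ω₂) = -0.045090+0.007643i ; Δ = +0.000103+0.000024i
  [-4]  conj(Y_{5,-4})(Ω₁) = +0.011620-0.015977i ; Y_{5,-4}(Ω₂) = +0.157334+0.084729i ; Δ = +0.003182-0.001529i
  [-3]  conj(Y_{5,-3})(Ω₁) = +0.064439+0.075508i ; Y_{5,-3}(Ω₂) = -0.154090-0.349828i ; Δ = +0.016485-0.034178i
  [-2]  conj(Y_{5,-2})(Ω₁) = -0.278447+0.141785i ; Y_{5,-2}(Ω₂) = -0.103598+0.410866i ; Δ = -0.029408-0.129093i
  [-1]  conj(Y_{5,-1})(Ω₁) = -0.127954-0.533275i ; Y_{5,-1}(Ω₂) = +0.033030-0.025735i ; Δ = -0.017950-0.014321i
  [+0]  conj(Y_{5,0})(Ω₁) = +0.240982-0.000000i ; Y_{5,0}(Ω₂) = +0.390466+0.000000i ; Δ = +0.094095+0.000000i
  [+1]  conj(Y_{5,1})(Ω₁) = +0.127954-0.533275i ; Y_{5,1}(Ω₂) = -0.033030-0.025735i ; Δ = -0.017950+0.014321i
  [+2]  conj(Y_{5,2})(Ω₁) = -0.278447-0.141785i ; Y_{5,2}(Ω₂) = -0.103598-0.410866i ; Δ = -0.029408+0.129093i
  [+3]  conj(Y_{5,3})(Ω₁) = -0.064439+0.075508i ; Y_{5,3}(Ω₂) = +0.154090-0.349828i ; Δ = +0.016485+0.034178i
  [+4]  conj(Y_{5,4})(Ω₁) = +0.011620+0.015977i ; Y_{5,4}(Ω₂) = +0.157334-0.084729i ; Δ = +0.003182+0.001529i
  [+5]  conj(Y_{5,5})(Ω₁) = +0.002129-0.000883i ; Y_{5,5}(Ω₂) = +0.045090+0.007643i ; Δ = +0.000103-0.000024i
Accumulated sum +0.038919-0.000000i; after 4π/(2l+1) scaling, +0.044461-0.000000i ⇒ P_5 = 0.044461

0.044461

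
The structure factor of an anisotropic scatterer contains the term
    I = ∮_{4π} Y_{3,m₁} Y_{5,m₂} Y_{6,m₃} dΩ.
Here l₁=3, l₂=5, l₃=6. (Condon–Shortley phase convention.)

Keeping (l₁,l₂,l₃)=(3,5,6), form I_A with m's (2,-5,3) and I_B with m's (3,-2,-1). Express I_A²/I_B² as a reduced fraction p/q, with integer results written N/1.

18/49

l's match ⇒ only the (l;m) 3-j factors differ between A and B.
A: triangle coeff Δ(3,5,6) = 1/675675; Σ_t [0,0]: t=0:+1/483840 = 1/483840; (3j)²=6/1001 [(3 5 6; 2 -5 3)], sign=-1
B: triangle coeff Δ(3,5,6) = 1/675675; Σ_t [0,0]: t=0:+1/34560 = 1/34560; (3j)²=7/429 [(3 5 6; 3 -2 -1)], sign=-1
I_A²/I_B² = (6/1001)/(7/429) = 18/49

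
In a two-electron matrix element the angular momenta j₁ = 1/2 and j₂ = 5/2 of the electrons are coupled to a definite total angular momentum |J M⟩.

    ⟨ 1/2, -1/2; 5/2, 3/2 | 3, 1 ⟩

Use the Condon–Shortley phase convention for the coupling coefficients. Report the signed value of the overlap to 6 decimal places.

+√(1/3) ≈ +0.577350

j₁+j₂−J=0  J+j₁−j₂=1  J−j₁+j₂=5  j₁+j₂+J+1=7
(j₁±m₁, j₂±m₂, J±M) = (0,1,4,1,4,2)
P² = 192
sum k=0..0:
  [0] +1/24 = 1/24
S = 1/24
C² = P²·S² = 1/3 ; C = +0.577350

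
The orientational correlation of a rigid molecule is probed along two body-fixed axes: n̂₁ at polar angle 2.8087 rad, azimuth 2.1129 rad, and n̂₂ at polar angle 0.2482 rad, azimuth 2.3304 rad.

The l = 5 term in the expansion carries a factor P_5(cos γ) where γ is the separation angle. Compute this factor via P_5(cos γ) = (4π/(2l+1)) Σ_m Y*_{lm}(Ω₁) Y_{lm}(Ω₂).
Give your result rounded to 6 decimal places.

0.324256

Addition theorem: P_5(cos γ) = (4π/11) Σ_m Y*_{lm}(Ω₁) Y_{lm}(Ω₂), m = −5…5:
  [-5]  conj(Y_{5,-5})(Ω₁) = -0.00072 - 0.00157j ; Y_{5,-5}(Ω₂) = 0.00025 + 0.00033j ; Δ = 0.00000 - 0.00000j
  [-4]  conj(Y_{5,-4})(Ω₁) = 0.00890 - 0.01308j ; Y_{5,-4}(Ω₂) = -0.00515 - 0.00053j ; Δ = -0.00005 + 0.00006j
  [-3]  conj(Y_{5,-3})(Ω₁) = 0.08484 + 0.00471j ; Y_{5,-3}(Ω₂) = 0.02905 - 0.02487j ; Δ = 0.00258 - 0.00197j
  [-2]  conj(Y_{5,-2})(Ω₁) = 0.13434 + 0.25394j ; Y_{5,-2}(Ω₂) = -0.00930 + 0.18010j ; Δ = -0.04698 + 0.02183j
  [-1]  conj(Y_{5,-1})(Ω₁) = -0.28347 + 0.47065j ; Y_{5,-1}(Ω₂) = -0.34604 - 0.36437j ; Δ = 0.26958 - 0.05958j
  [+0]  conj(Y_{5,0})(Ω₁) = -0.30268 + 0.00000j ; Y_{5,0}(Ω₂) = 0.54982 + 0.00000j ; Δ = -0.16642 + 0.00000j
  [+1]  conj(Y_{5,1})(Ω₁) = 0.28347 + 0.47065j ; Y_{5,1}(Ω₂) = 0.34604 - 0.36437j ; Δ = 0.26958 + 0.05958j
  [+2]  conj(Y_{5,2})(Ω₁) = 0.13434 - 0.25394j ; Y_{5,2}(Ω₂) = -0.00930 - 0.18010j ; Δ = -0.04698 - 0.02183j
  [+3]  conj(Y_{5,3})(Ω₁) = -0.08484 + 0.00471j ; Y_{5,3}(Ω₂) = -0.02905 - 0.02487j ; Δ = 0.00258 + 0.00197j
  [+4]  conj(Y_{5,4})(Ω₁) = 0.00890 + 0.01308j ; Y_{5,4}(Ω₂) = -0.00515 + 0.00053j ; Δ = -0.00005 - 0.00006j
  [+5]  conj(Y_{5,5})(Ω₁) = 0.00072 - 0.00157j ; Y_{5,5}(Ω₂) = -0.00025 + 0.00033j ; Δ = 0.00000 + 0.00000j
Total Σ_m = 0.28384 + 0.00000j. Multiply by 1.142397: 0.32426 + 0.00000j. P_5(cos γ) = 0.324256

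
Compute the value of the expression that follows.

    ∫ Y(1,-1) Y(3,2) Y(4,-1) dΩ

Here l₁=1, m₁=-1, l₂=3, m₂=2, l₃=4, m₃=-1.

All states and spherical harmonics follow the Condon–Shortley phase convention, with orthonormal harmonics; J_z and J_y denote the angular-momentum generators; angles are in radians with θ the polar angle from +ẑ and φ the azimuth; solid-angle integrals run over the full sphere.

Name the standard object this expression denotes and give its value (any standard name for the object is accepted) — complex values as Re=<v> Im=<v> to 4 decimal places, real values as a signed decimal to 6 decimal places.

This is a Gaunt coefficient — the integral of a triple product of spherical harmonics over the sphere.
m-sum 0 ✓  L=8 even ✓  2≤4≤4 ✓
Π(2lᵢ+1) = 3×7×9 = 189
triangle coeff Δ(1,3,4) = 1/252
Σ_t [0,0]: t=0:+1/36 = 1/36
(3j)²=4/63 [(1 3 4; 0 0 0)], sign=+1
Σ_t [0,0]: t=0:+1/240 = 1/240
(3j)²=1/84 [(1 3 4; -1 2 -1)], sign=-1
⇒ 4πI² = 1/7
I = (-1)√(1/7/(4π)) = -0.10662181

Gaunt coefficient, -0.106622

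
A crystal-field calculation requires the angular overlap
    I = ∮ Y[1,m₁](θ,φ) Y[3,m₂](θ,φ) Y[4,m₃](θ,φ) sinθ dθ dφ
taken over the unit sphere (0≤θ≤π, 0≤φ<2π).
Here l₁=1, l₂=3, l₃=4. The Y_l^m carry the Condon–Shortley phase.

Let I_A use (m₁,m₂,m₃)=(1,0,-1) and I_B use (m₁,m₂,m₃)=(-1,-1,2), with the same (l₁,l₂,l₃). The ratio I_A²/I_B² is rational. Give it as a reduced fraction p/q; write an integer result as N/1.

l's match ⇒ only the (l;m) 3-j factors differ between A and B.
A: triangle coeff Δ(1,3,4) = 1/252; Σ_t [0,0]: t=0:+1/72 = 1/72; (3j)²=5/126 [(1 3 4; 1 0 -1)], sign=-1
B: triangle coeff Δ(1,3,4) = 1/252; Σ_t [0,0]: t=0:+1/96 = 1/96; (3j)²=5/84 [(1 3 4; -1 -1 2)], sign=+1
I_A²/I_B² = (5/126)/(5/84) = 2/3

2/3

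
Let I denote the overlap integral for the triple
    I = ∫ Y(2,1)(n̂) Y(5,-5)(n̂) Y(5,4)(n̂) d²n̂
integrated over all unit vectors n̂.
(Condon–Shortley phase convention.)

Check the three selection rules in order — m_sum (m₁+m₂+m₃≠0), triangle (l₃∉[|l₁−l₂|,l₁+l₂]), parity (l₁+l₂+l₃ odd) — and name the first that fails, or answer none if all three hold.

m₁+m₂+m₃ = 1 − 5 + 4 = 0  ✓
triangle: |2−5|=3 ≤ l₃=5 ≤ 2+5=7  ✓
parity: l₁+l₂+l₃ = 12 is even  ✓

none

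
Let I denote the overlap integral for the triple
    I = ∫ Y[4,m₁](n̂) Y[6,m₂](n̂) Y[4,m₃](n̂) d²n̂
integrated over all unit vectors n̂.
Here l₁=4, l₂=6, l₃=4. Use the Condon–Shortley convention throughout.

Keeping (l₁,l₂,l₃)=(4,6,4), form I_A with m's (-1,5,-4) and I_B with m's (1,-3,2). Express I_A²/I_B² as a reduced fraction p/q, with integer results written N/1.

132/35

Shared (l₁,l₂,l₃)=(4,6,4): N and (l;000)² cancel in I_A²/I_B².
A: Δ = 6!·2!·6!/15! = 1/1261260; Racah Σ t=5..5: t=5:−1/172800 = -1/172800; ⇒ 3j(4 6 4; -1 5 -4)² = 2/65, sgn -1
B: Δ = 6!·2!·6!/15! = 1/1261260; Racah Σ t=1..3: t=1:−1/11520 t=2:+1/5760 t=3:−1/51840 = 7/103680; ⇒ 3j(4 6 4; 1 -3 2)² = 7/858, sgn +1
I_A²/I_B² = (2/65)/(7/858) = 132/35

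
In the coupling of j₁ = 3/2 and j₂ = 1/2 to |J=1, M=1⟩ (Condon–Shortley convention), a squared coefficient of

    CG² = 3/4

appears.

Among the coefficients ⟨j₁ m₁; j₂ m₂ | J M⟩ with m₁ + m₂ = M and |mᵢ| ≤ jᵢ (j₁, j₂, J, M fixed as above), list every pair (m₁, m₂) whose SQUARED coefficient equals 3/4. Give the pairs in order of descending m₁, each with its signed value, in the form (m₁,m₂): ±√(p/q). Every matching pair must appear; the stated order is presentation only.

(3/2,-1/2): +√(3/4)

Admissible pairs with m₁+m₂ = M = 1: (1/2,1/2), (3/2,-1/2)
  (m₁,m₂)=(3/2,-1/2): CG² = 3/4, CG = +√(3/4)   ← matches the target
  (m₁,m₂)=(1/2,1/2): CG² = 1/4, CG = −√(1/4)
Pairs with CG² = 3/4: (3/2,-1/2): +√(3/4)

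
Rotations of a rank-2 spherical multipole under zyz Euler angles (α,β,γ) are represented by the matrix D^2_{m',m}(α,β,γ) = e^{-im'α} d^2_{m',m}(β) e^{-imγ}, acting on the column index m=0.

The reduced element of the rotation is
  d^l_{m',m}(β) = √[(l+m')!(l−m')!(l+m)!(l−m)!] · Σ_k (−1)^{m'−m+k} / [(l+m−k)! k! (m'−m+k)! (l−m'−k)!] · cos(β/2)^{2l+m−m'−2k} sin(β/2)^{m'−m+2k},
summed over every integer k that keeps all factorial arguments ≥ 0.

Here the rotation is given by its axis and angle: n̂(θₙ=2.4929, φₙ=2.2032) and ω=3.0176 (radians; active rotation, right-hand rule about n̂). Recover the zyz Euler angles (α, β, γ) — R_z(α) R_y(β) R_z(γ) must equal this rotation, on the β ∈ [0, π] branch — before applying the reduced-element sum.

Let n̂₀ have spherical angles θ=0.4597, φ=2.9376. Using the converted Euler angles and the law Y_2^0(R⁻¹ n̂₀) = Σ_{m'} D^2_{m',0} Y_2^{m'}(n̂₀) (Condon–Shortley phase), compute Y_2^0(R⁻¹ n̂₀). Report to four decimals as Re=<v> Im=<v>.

Re=-0.3071 Im=0.0000

Axis–angle → zyz. n̂ = (sinθₙcosφₙ, sinθₙsinφₙ, cosθₙ) = (-0.357101, +0.487309, -0.796874), ω = 3.0176.
R = I cosω + sinω [n̂]ₓ + (1−cosω) n̂n̂ᵀ gives
  R = [-0.738259, -0.248148, +0.627213; -0.445255, -0.519206, -0.729502; +0.506677, -0.817831, +0.272819]
β = atan2(√(R₁₃²+R₂₃²), R₃₃) = 1.294474; α = atan2(R₂₃, R₁₃) mod 2π = 5.422535; γ = atan2(R₃₂, −R₃₁) mod 2π = 4.157728
Need the full column D^2_{m',0} for m'=−2..2 at α=5.4225, β=1.2945, γ=4.1577.
cos(β/2)=0.797753, sin(β/2)=0.602984
d^2_{-2,0}: single k=2 term ⇒ +0.566793;  D = -0.084983-0.560386i
d^2_{-1,0}: k∈[1..2] ⇒ +0.749872 -0.428413 = +0.321459;  D = +0.209573-0.243752i
d^2_{0,0}: k∈[0..2] ⇒ +0.405017 -0.925570 +0.132198 = -0.388354;  D = -0.388354+0.000000i
d^2_{1,0}: k∈[0..1] ⇒ -0.749872 +0.428413 = -0.321459;  D = -0.209573-0.243752i
d^2_{2,0}: single k=0 term ⇒ +0.566793;  D = -0.084983+0.560386i
Y_2^{m'}(θ=0.4597,φ=2.9376) and Σ D·Y over m':
  (-0.0850-0.5604i)·(+0.0698+0.0302i)  (+0.2096-0.2438i)·(-0.3008-0.0622i)  (-0.3884+0.0000i)·(+0.4445+0.0000i)  (-0.2096-0.2438i)·(+0.3008-0.0622i)  (-0.0850+0.5604i)·(+0.0698-0.0302i)
Y_2^0(R⁻¹ n̂) = -0.307105+0.000000i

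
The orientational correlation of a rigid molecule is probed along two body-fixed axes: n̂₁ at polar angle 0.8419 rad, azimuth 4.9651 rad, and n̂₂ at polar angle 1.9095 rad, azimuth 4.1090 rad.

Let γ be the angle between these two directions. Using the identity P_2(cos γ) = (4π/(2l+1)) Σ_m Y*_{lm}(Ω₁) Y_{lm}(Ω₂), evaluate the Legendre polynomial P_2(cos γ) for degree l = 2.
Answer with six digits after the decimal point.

-0.413756

Addition theorem: P_2(cos γ) = (4π/5) Σ_m Y*_{lm}(Ω₁) Y_{lm}(Ω₂), m = −2…2:
  m=-2: (-0.188045-0.104057i) × (-0.122343-0.321113i) = -0.010408+0.073114i  (running Σ = -0.010408+0.073114i)
  m=-1: (+0.095964-0.371620i) × (+0.137380-0.199355i) = -0.060901-0.070184i  (running Σ = -0.071309+0.002930i)
  m=0: (+0.104349-0.000000i) × (-0.210934+0.000000i) = -0.022011+0.000000i  (running Σ = -0.093320+0.002930i)
  m=1: (-0.095964-0.371620i) × (-0.137380-0.199355i) = -0.060901+0.070184i  (running Σ = -0.154220+0.073114i)
  m=2: (-0.188045+0.104057i) × (-0.122343+0.321113i) = -0.010408-0.073114i  (running Σ = -0.164628+0.000000i)
Accumulated sum -0.164628+0.000000i; after 4π/(2l+1) scaling, -0.413756+0.000000i ⇒ P_2 = -0.413756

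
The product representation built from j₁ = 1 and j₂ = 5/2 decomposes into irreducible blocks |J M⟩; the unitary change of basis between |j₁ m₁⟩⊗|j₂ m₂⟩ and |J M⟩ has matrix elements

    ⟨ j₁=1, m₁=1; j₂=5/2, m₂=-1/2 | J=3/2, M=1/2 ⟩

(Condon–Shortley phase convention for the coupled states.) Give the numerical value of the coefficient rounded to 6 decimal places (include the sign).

+0.447214

triangle: 2!×0!×3!/6! = 12/720
(j±m)!: 2!×0!×2!×3!×2!×1! = 48
prefactor² = (2J+1)×Δ×N² = 16/5
  k=0: +1/(0!×2!×0!×2!×0!×1!) = 1/4
Σ = 1/4  ⇒  CG² = 16/5×(1/4)² = 1/5
CG = +√(1/5) = +0.447214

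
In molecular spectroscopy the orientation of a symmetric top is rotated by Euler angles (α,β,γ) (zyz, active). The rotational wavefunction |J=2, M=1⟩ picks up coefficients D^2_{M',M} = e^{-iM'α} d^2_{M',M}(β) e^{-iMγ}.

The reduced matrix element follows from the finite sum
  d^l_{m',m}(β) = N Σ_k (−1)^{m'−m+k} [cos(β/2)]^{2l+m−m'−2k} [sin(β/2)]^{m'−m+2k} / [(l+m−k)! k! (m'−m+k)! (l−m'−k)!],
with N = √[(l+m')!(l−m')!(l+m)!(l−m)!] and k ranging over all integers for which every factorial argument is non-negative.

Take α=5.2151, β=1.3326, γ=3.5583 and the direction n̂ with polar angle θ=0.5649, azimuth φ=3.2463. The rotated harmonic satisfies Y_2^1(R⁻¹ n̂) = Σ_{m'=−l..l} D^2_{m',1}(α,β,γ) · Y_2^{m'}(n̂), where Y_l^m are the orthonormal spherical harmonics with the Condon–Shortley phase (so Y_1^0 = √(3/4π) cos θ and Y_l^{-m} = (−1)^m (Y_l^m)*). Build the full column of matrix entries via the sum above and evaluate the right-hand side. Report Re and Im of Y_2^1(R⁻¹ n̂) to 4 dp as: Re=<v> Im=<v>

Re=0.0018 Im=0.0002

Need the full column D^2_{m',1} for m'=−2..2 at α=5.2151, β=1.3326, γ=3.5583.
cos(β/2)=0.786114, sin(β/2)=0.618082
d^2_{-2,1}: single k=3 term ⇒ +0.371238;  D = +0.308742+0.206146i
d^2_{-1,1}: k∈[2..3] ⇒ +0.708246 -0.145943 = +0.562303;  D = -0.048300+0.560224i
d^2_{0,1}: k∈[1..2] ⇒ +0.735492 -0.454672 = +0.280820;  D = -0.256789+0.113662i
d^2_{1,1}: k∈[0..1] ⇒ +0.381893 -0.708246 = -0.326352;  D = +0.259531+0.197862i
d^2_{2,1}: single k=0 term ⇒ -0.600527;  D = -0.088950+0.593903i
Y_2^{m'}(θ=0.5649,φ=3.2463) and Σ D·Y over m':
  (+0.3087+0.2061i)·(+0.1083-0.0230i)  (-0.0483+0.5602i)·(-0.3474+0.0365i)  (-0.2568+0.1137i)·(+0.3596+0.0000i)  (+0.2595+0.1979i)·(+0.3474+0.0365i)  (-0.0889+0.5939i)·(+0.1083+0.0230i)
Y_2^1(R⁻¹ n̂) = +0.001792+0.000179i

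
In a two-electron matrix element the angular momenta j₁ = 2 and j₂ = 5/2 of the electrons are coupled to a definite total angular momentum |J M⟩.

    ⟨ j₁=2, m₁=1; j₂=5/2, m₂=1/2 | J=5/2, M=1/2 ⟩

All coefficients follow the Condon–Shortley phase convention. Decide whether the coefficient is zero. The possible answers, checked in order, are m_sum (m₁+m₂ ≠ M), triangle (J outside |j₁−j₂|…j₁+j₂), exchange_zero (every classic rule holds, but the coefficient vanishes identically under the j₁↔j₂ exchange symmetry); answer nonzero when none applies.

m_sum

m-sum: m₁+m₂ = 1+1/2 = 3/2, M = 1/2  ✗ ⇒ coefficient is 0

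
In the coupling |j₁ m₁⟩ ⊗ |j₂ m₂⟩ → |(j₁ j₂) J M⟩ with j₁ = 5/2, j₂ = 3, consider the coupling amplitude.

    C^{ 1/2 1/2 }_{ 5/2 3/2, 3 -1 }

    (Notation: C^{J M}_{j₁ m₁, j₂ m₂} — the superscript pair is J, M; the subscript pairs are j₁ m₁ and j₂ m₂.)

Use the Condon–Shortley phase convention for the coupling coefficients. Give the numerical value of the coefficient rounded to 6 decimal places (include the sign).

−√(2/21) = -0.308607

√[2·5!0!1!/7! · 4!1!2!4!1!0!] = √(384/7)
  +(−1)^1/∏(1,4,0,1,0,0)! = -1/24  (running -1/24)
⟨..|..⟩ = √(384/7)·(-1/24) = -0.308607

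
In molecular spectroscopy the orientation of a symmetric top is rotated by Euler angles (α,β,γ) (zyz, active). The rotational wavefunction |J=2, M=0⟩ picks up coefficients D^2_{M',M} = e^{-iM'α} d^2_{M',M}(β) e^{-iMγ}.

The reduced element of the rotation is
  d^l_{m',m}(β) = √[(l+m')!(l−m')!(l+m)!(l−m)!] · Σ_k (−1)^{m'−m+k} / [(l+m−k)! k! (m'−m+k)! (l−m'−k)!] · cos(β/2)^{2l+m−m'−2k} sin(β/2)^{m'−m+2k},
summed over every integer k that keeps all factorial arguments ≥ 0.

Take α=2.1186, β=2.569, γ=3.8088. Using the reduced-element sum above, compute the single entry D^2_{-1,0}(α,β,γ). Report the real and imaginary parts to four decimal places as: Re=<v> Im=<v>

Re=0.2905 Im=-0.4761

D^2_{-1,0}(2.1186,2.5690,3.8088) = e^{-i·-1·2.1186}·d^2_{-1,0}(2.5690)·e^{-i·0·3.8088}. Compute d first:
With c≡cos(β/2)=0.282401 and s≡sin(β/2)=0.959296, N=[1·6·2·2]^{1/2}=4.898979
k: max(0,(0)−(-1))=1 … min(2+(0),2−(-1))=2
  k=1: (−1)^0·4.8990/(2)·0.2824^3·0.9593^1 = +0.052921
  k=2: (−1)^1·4.8990/(2)·0.2824^1·0.9593^3 = -0.610662
d^2_{-1,0}(2.5690) = +0.052921 -0.610662 = -0.557741
D = (-0.520814+0.853670i)·(-0.557741)·(+1.000000+0.000000i) = +0.290479-0.476127i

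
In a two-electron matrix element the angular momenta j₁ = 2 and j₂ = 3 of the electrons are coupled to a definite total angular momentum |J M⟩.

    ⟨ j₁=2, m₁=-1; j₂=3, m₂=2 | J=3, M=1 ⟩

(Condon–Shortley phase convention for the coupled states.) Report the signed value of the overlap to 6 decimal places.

j₁+j₂−J=2  J+j₁−j₂=2  J−j₁+j₂=4  j₁+j₂+J+1=9
(j₁±m₁, j₂±m₂, J±M) = (1,3,5,1,4,2)
P² = 64
sum k=1..2:
  [1] −1/48 = -1/48
  [2] +1/12 = 1/12
S = 1/16
C² = P²·S² = 1/4 ; C = +0.500000

+0.500000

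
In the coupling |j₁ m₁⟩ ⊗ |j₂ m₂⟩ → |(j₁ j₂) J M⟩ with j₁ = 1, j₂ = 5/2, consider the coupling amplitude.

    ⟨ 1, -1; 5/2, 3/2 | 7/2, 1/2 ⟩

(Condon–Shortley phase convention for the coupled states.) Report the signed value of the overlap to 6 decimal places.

+0.377964  (= +√(1/7))

j₁+j₂−J=0  J+j₁−j₂=2  J−j₁+j₂=5  j₁+j₂+J+1=8
(j₁±m₁, j₂±m₂, J±M) = (0,2,4,1,4,3)
P² = 2304/7
sum k=0..0:
  [0] +1/48 = 1/48
S = 1/48
C² = P²·S² = 1/7 ; C = +0.377964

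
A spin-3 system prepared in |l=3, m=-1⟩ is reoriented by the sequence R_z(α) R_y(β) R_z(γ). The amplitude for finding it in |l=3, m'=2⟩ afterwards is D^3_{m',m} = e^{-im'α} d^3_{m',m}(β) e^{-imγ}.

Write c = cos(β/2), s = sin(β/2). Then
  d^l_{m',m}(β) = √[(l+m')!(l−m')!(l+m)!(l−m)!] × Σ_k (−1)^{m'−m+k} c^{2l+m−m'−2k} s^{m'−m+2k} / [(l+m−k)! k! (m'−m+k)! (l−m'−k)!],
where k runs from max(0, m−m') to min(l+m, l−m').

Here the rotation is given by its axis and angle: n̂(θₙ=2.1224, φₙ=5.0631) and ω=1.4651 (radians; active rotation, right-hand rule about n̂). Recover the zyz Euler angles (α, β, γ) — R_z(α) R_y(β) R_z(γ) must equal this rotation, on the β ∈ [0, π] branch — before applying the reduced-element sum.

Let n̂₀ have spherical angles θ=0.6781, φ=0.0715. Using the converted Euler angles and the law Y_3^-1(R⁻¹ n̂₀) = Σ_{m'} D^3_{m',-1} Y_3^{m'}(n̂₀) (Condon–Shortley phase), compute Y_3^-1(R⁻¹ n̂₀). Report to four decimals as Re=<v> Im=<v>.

Re=-0.1019 Im=0.1277

Axis–angle → zyz. n̂ = (sinθₙcosφₙ, sinθₙsinφₙ, cosθₙ) = (+0.292610, -0.799842, -0.524054), ω = 1.4651.
R = I cosω + sinω [n̂]ₓ + (1−cosω) n̂n̂ᵀ gives
  R = [+0.182087, +0.311779, -0.932544; -0.730479, +0.677754, +0.083962; +0.658213, +0.665916, +0.351158]
β = atan2(√(R₁₃²+R₂₃²), R₃₃) = 1.211988; α = atan2(R₂₃, R₁₃) mod 2π = 3.051799; γ = atan2(R₃₂, −R₃₁) mod 2π = 2.350377
Need the full column D^3_{m',-1} for m'=−3..3 at α=3.0518, β=1.2120, γ=2.3504.
cos(β/2)=0.821936, sin(β/2)=0.569580
d^3_{-3,-1}: single k=2 term ⇒ +0.573465;  D = +0.280053-0.500432i
d^3_{-2,-1}: k∈[1..2] ⇒ +0.675686 -0.648944 = +0.026742;  D = -0.015099+0.022071i
d^3_{-1,-1}: k∈[0..2] ⇒ +0.308339 -1.184544 +0.426624 = -0.449581;  D = -0.286101+0.346799i
d^3_{0,-1}: k∈[0..2] ⇒ -0.740177 +1.066324 -0.170687 = +0.155460;  D = -0.109286+0.110565i
d^3_{1,-1}: k∈[0..2] ⇒ +0.888408 -0.568832 +0.034145 = +0.353721;  D = +0.270217-0.228258i
d^3_{2,-1}: k∈[0..1] ⇒ -0.648944 +0.155815 = -0.493129;  D = +0.403732-0.283156i
d^3_{3,-1}: single k=0 term ⇒ +0.275384;  D = +0.238732-0.137271i
Y_3^{m'}(θ=0.6781,φ=0.0715) and Σ D·Y over m':
  (+0.2801-0.5004i)·(+0.1006-0.0219i)  (-0.0151+0.0221i)·(+0.3100-0.0446i)  (-0.2861+0.3468i)·(+0.4110-0.0294i)  (-0.1093+0.1106i)·(+0.0094+0.0000i)  (+0.2702-0.2283i)·(-0.4110-0.0294i)  (+0.4037-0.2832i)·(+0.3100+0.0446i)  (+0.2387-0.1373i)·(-0.1006-0.0219i)
Y_3^-1(R⁻¹ n̂) = -0.101898+0.127683i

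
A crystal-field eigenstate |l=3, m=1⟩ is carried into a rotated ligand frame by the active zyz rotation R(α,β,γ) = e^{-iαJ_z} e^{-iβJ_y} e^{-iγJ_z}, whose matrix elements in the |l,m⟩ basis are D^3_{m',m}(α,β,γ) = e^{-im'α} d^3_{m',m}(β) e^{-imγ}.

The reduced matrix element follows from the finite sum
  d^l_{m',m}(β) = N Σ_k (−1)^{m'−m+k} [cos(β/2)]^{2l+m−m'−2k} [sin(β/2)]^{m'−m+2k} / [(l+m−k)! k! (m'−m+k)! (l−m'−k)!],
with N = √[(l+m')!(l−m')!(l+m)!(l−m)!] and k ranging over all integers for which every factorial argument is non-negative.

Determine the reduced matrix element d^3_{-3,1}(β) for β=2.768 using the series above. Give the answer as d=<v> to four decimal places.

d=0.1245

d^3_{-3,1}(β=2.7680) via the finite sum:
c=cos(2.768000/2)=0.185712, s=sin(2.768000/2)=0.982604; N=√[1·720·24·2]=185.903201
k∈{4} keeps every argument non-negative
  k=4: (−1)^0·185.9032/(48)·0.1857^2·0.9826^4 = +0.124520
d^3_{-3,1}(2.7680) = +0.124520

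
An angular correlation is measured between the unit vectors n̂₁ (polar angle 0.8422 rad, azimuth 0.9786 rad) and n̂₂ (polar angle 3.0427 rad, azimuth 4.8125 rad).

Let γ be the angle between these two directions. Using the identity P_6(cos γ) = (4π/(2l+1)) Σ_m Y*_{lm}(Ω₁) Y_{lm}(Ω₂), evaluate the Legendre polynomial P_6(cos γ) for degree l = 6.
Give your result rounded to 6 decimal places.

-0.187635

Term-by-term m-sum for l=6 (normalisation 4π/13 = 0.966644):
  term(m=-6) = -0.00000 + 0.00000j   from Y*(Ω₁)=0.07638 - 0.03334j, Y(Ω₂)=-0.00000 + 0.00000j
  term(m=-5) = -0.00000 + 0.00000j   from Y*(Ω₁)=0.04628 - 0.25343j, Y(Ω₂)=-0.00001 - 0.00001j
  term(m=-4) = -0.00013 - 0.00005j   from Y*(Ω₁)=-0.30686 - 0.29923j, Y(Ω₂)=0.00031 - 0.00013j
  term(m=-3) = -0.00081 - 0.00146j   from Y*(Ω₁)=-0.33090 + 0.06908j, Y(Ω₂)=0.00146 + 0.00470j
  term(m=-2) = -0.00082 + 0.00434j   from Y*(Ω₁)=0.03377 - 0.08299j, Y(Ω₂)=-0.04834 + 0.00981j
  term(m=-1) = -0.08852 + 0.07340j   from Y*(Ω₁)=-0.20723 - 0.30804j, Y(Ω₂)=-0.03096 - 0.30818j
  term(m=+0) = -0.01355 + 0.00000j   from Y*(Ω₁)=-0.01480 + 0.00000j, Y(Ω₂)=0.91527 + 0.00000j
  term(m=+1) = -0.08852 - 0.07340j   from Y*(Ω₁)=0.20723 - 0.30804j, Y(Ω₂)=0.03096 - 0.30818j
  term(m=+2) = -0.00082 - 0.00434j   from Y*(Ω₁)=0.03377 + 0.08299j, Y(Ω₂)=-0.04834 - 0.00981j
  term(m=+3) = -0.00081 + 0.00146j   from Y*(Ω₁)=0.33090 + 0.06908j, Y(Ω₂)=-0.00146 + 0.00470j
  term(m=+4) = -0.00013 + 0.00005j   from Y*(Ω₁)=-0.30686 + 0.29923j, Y(Ω₂)=0.00031 + 0.00013j
  term(m=+5) = -0.00000 - 0.00000j   from Y*(Ω₁)=-0.04628 - 0.25343j, Y(Ω₂)=0.00001 - 0.00001j
  term(m=+6) = -0.00000 - 0.00000j   from Y*(Ω₁)=0.07638 + 0.03334j, Y(Ω₂)=-0.00000 - 0.00000j
Accumulated sum -0.19411 + 0.00000j; after 4π/(2l+1) scaling, -0.18763 + 0.00000j ⇒ P_6 = -0.187635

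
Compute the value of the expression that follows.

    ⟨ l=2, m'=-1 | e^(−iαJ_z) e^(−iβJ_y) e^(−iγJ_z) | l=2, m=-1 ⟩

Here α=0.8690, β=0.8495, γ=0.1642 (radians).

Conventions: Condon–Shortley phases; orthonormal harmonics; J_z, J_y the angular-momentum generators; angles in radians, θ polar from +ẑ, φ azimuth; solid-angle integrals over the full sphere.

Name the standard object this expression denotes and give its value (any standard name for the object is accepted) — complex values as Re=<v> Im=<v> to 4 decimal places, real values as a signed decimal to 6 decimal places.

This is a Wigner D-matrix element — the rotation-matrix element ⟨l m'| R(α,β,γ) |l m⟩ in the angular-momentum basis.
First d^2_{-1,-1}(β=0.8495), then the phase factors e^{-i(-1)α} and e^{-i(-1)γ}:
c=cos(0.849500/2)=0.911142, s=sin(0.849500/2)=0.412093; N=√[1·6·1·6]=6.000000
k∈{0,1} keeps every argument non-negative
  k=0: (−1)^0·6.0000/(6)·0.9111^4·0.4121^0 = +0.689198
  k=1: (−1)^1·6.0000/(2)·0.9111^2·0.4121^2 = -0.422945
d^2_{-1,-1}(0.8495) = +0.689198 -0.422945 = +0.266253
Attach z-rotation phases: D = e^{-i(-1)(0.8690)}·(+0.266253)·e^{-i(-1)(0.1642)} = +0.136341+0.228696i

Wigner D-matrix element, Re=0.1363 Im=0.2287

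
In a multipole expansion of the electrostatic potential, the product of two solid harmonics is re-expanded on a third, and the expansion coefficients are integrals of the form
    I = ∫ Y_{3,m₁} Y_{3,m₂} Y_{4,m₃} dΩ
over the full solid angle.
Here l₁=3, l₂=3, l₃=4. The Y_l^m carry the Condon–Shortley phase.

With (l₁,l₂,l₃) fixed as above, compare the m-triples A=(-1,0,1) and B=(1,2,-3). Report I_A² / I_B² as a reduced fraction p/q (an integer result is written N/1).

15/14

Shared (l₁,l₂,l₃)=(3,3,4): N and (l;000)² cancel in I_A²/I_B².
A: Δ = 2!·4!·4!/11! = 1/34650; Racah Σ t=0..2: t=0:+1/288 t=1:−1/24 t=2:+1/48 = -5/288; ⇒ 3j(3 3 4; -1 0 1)² = 5/462, sgn +1
B: Δ = 2!·4!·4!/11! = 1/34650; Racah Σ t=1..2: t=1:−1/144 t=2:+1/288 = -1/288; ⇒ 3j(3 3 4; 1 2 -3)² = 1/99, sgn +1
I_A²/I_B² = (5/462)/(1/99) = 15/14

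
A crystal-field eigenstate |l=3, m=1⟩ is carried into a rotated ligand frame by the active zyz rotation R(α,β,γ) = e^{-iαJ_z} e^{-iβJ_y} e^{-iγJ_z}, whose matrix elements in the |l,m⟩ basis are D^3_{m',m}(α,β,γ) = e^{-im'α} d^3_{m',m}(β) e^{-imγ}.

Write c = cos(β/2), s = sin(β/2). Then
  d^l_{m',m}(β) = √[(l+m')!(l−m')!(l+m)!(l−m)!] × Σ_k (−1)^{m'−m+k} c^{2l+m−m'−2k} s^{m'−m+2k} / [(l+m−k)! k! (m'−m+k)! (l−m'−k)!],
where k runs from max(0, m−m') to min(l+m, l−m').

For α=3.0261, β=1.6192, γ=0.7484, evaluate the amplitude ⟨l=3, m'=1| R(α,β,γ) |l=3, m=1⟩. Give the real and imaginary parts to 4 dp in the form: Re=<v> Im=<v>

First d^3_{1,1}(β=1.6192), then the phase factors e^{-i(1)α} and e^{-i(1)γ}:
With c≡cos(β/2)=0.689788 and s≡sin(β/2)=0.724011, N=[24·2·24·2]^{1/2}=48.000000
k: max(0,(1)−(1))=0 … min(3+(1),3−(1))=2
  k=0: (−1)^0·48.0000/(48)·0.6898^6·0.7240^0 = +0.107719
  k=1: (−1)^1·48.0000/(6)·0.6898^4·0.7240^2 = -0.949387
  k=2: (−1)^2·48.0000/(8)·0.6898^2·0.7240^4 = +0.784448
d^3_{1,1}(1.6192) = +0.107719 -0.949387 +0.784448 = -0.057220
Attach z-rotation phases: D = e^{-i(1)(3.0261)}·(-0.057220)·e^{-i(1)(0.7484)} = +0.046137-0.033845i

Re=0.0461 Im=-0.0338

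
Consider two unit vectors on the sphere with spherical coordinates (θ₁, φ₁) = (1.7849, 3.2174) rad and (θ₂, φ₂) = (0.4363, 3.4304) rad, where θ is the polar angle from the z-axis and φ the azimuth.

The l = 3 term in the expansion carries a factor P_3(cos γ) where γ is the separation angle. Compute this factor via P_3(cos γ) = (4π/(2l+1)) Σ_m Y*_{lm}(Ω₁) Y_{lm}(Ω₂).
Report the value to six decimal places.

Expand P_3 via completeness: Σ_{m} conj(Y_{3,m}) at Ω₁ times Y_{3,m} at Ω₂ —
  [-3]  conj(Y_{3,-3})(Ω₁) = -0.379268-0.087772i ; Y_{3,-3}(Ω₂) = -0.020389+0.023993i ; Δ = +0.009839-0.007310i
  [-2]  conj(Y_{3,-2})(Ω₁) = -0.204962-0.031316i ; Y_{3,-2}(Ω₂) = +0.138576-0.090319i ; Δ = -0.031231+0.014172i
  [-1]  conj(Y_{3,-1})(Ω₁) = +0.243816+0.018519i ; Y_{3,-1}(Ω₂) = -0.406769+0.120857i ; Δ = -0.101415+0.021934i
  [+0]  conj(Y_{3,0})(Ω₁) = +0.219971-0.000000i ; Y_{3,0}(Ω₂) = +0.374438+0.000000i ; Δ = +0.082366+0.000000i
  [+1]  conj(Y_{3,1})(Ω₁) = -0.243816+0.018519i ; Y_{3,1}(Ω₂) = +0.406769+0.120857i ; Δ = -0.101415-0.021934i
  [+2]  conj(Y_{3,2})(Ω₁) = -0.204962+0.031316i ; Y_{3,2}(Ω₂) = +0.138576+0.090319i ; Δ = -0.031231-0.014172i
  [+3]  conj(Y_{3,3})(Ω₁) = +0.379268-0.087772i ; Y_{3,3}(Ω₂) = +0.020389+0.023993i ; Δ = +0.009839+0.007310i
Accumulated sum -0.163248+0.000000i; after 4π/(2l+1) scaling, -0.293062+0.000000i ⇒ P_3 = -0.293062

-0.293062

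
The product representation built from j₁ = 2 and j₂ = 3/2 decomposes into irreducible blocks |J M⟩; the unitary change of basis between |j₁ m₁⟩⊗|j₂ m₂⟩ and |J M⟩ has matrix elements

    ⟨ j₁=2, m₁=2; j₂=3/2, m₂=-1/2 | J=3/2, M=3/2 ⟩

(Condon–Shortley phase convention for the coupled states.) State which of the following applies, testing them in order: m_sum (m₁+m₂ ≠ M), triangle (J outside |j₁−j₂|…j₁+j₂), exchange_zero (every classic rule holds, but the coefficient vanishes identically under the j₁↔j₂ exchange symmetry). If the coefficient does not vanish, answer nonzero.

nonzero

m-sum: m₁+m₂ = 2+(-1/2) = 3/2, M = 3/2  ✓
triangle: |j₁−j₂| = 1/2 ≤ J = 3/2 ≤ j₁+j₂ = 7/2  ✓
exchange: j₁≠j₂ or m₁≠m₂ — the exchange symmetry imposes no constraint here
value check: CG = +√(2/5) = +0.632456 ≠ 0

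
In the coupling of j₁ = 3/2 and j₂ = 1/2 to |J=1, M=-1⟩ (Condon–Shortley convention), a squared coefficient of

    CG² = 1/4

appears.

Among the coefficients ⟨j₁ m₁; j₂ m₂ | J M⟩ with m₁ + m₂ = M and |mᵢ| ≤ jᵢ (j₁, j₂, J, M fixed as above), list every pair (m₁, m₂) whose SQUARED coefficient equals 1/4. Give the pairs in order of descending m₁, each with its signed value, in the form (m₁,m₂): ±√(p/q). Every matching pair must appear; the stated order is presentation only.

(-1/2,-1/2): +√(1/4)

Admissible pairs with m₁+m₂ = M = -1: (-3/2,1/2), (-1/2,-1/2)
  (m₁,m₂)=(-1/2,-1/2): CG² = 1/4, CG = +√(1/4)   ← matches the target
  (m₁,m₂)=(-3/2,1/2): CG² = 3/4, CG = −√(3/4)
Pairs with CG² = 1/4: (-1/2,-1/2): +√(1/4)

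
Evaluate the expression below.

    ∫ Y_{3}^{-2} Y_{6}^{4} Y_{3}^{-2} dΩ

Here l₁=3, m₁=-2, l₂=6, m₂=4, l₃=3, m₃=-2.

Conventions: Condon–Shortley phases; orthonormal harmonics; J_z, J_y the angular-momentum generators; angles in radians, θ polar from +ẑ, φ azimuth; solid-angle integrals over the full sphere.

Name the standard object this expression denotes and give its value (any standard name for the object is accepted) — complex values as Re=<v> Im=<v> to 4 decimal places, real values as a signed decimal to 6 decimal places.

Gaunt coefficient, +0.266131

This is a Gaunt coefficient — the integral of a triple product of spherical harmonics over the sphere.
Rules hold: Σm=0, L=12 even, 3≤3≤9.
N = 7·13·7 = 637
Δ = 6!·0!·6!/13! = 1/12012
Racah Σ t=3..3: t=3:−1/1296 = -1/1296
⇒ 3j(3 6 3; 0 0 0)² = 100/3003, sgn +1
Racah Σ t=5..5: t=5:−1/14400 = -1/14400
⇒ 3j(3 6 3; -2 4 -2)² = 6/143, sgn +1
4πI² = N·(3j₀)²·(3jₘ)² = 1400/1573
I = +1·√(0.890019/4π) = 0.26613055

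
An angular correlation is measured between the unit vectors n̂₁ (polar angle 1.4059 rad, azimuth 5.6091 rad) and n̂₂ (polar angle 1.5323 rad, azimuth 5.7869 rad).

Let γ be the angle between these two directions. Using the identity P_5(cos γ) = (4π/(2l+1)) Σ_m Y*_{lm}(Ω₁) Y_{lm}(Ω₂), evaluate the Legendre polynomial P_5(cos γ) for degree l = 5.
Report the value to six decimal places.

Term-by-term m-sum for l=5 (normalisation 4π/11 = 1.142397):
  [-5]  conj(Y_{5,-5})(Ω₁) = (-0.422195, 0.098335) ; Y_{5,-5}(Ω₂) = (-0.365257, 0.283575) ; Δ = (0.126325, -0.155642)
  [-4]  conj(Y_{5,-4})(Ω₁) = (-0.205876, -0.098246) ; Y_{5,-4}(Ω₂) = (-0.022674, 0.051555) ; Δ = (0.009733, -0.008386)
  [-3]  conj(Y_{5,-3})(Ω₁) = (0.109737, 0.226330) ; Y_{5,-3}(Ω₂) = (-0.027876, -0.339431) ; Δ = (0.073764, -0.043557)
  [-2]  conj(Y_{5,-2})(Ω₁) = (-0.054937, 0.242678) ; Y_{5,-2}(Ω₂) = (-0.035438, -0.054299) ; Δ = (0.015124, -0.005617)
  [-1]  conj(Y_{5,-1})(Ω₁) = (0.157484, -0.125818) ; Y_{5,-1}(Ω₂) = (0.275610, 0.149240) ; Δ = (0.062181, -0.011174)
  [+0]  conj(Y_{5,0})(Ω₁) = (0.252630, -0.000000) ; Y_{5,0}(Ω₂) = (0.067050, 0.000000) ; Δ = (0.016939, 0.000000)
  [+1]  conj(Y_{5,1})(Ω₁) = (-0.157484, -0.125818) ; Y_{5,1}(Ω₂) = (-0.275610, 0.149240) ; Δ = (0.062181, 0.011174)
  [+2]  conj(Y_{5,2})(Ω₁) = (-0.054937, -0.242678) ; Y_{5,2}(Ω₂) = (-0.035438, 0.054299) ; Δ = (0.015124, 0.005617)
  [+3]  conj(Y_{5,3})(Ω₁) = (-0.109737, 0.226330) ; Y_{5,3}(Ω₂) = (0.027876, -0.339431) ; Δ = (0.073764, 0.043557)
  [+4]  conj(Y_{5,4})(Ω₁) = (-0.205876, 0.098246) ; Y_{5,4}(Ω₂) = (-0.022674, -0.051555) ; Δ = (0.009733, 0.008386)
  [+5]  conj(Y_{5,5})(Ω₁) = (0.422195, 0.098335) ; Y_{5,5}(Ω₂) = (0.365257, 0.283575) ; Δ = (0.126325, 0.155642)
Accumulated sum (0.591193, 0.000000); after 4π/(2l+1) scaling, (0.675378, 0.000000) ⇒ P_5 = 0.675378

0.675378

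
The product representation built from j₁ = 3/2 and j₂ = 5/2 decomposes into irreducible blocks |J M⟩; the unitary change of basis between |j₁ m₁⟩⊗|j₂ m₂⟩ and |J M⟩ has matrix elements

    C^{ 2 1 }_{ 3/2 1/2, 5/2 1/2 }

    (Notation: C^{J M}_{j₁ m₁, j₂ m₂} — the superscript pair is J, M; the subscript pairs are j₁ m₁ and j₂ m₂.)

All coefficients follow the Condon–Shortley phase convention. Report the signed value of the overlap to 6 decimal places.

√[5·2!1!3!/7! · 2!1!3!2!3!1!] = √(12/7)
  +(−1)^0/∏(0,2,1,3,0,0)! = 1/12  (running 1/12)
  +(−1)^1/∏(1,1,0,2,1,1)! = -1/2  (running -5/12)
⟨..|..⟩ = √(12/7)·(-5/12) = -0.545545

−√(25/84) = -0.545545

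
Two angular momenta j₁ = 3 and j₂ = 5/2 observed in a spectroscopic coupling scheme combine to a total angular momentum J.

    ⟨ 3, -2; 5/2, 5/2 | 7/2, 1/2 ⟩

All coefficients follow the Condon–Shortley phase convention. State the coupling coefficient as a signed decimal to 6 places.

+√(16/63) ≈ +0.503953

j₁+j₂−J=2  J+j₁−j₂=4  J−j₁+j₂=3  j₁+j₂+J+1=10
(j₁±m₁, j₂±m₂, J±M) = (1,5,5,0,4,3)
P² = 9216/7
sum k=2..2:
  [2] +1/72 = 1/72
S = 1/72
C² = P²·S² = 16/63 ; C = +0.503953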